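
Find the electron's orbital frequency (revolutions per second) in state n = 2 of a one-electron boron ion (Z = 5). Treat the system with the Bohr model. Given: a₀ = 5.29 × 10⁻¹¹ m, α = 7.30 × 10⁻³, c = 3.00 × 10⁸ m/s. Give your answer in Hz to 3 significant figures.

2.06 × 10¹⁶ Hz

r = n²a₀/Z = 4.23 × 10⁻¹¹ m, v = Zαc/n = 5.47 × 10⁶ m/s
f = v/(2πr) = 2.06 × 10¹⁶ Hz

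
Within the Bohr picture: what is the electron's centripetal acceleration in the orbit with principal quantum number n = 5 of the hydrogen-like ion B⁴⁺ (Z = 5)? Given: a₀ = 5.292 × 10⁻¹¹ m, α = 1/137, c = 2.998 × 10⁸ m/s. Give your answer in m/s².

1.810 × 10²² m/s²

r = n²a₀/Z = 2.646 × 10⁻¹⁰ m, v = Zαc/n = 2.188 × 10⁶ m/s
a = v²/r = (2.188 × 10⁶)² / 2.646 × 10⁻¹⁰ = 1.810 × 10²² m/s²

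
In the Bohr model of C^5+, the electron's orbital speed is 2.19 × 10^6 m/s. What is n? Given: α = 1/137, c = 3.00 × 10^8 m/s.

v_n = Zαc/n ⇒ n = Zαc/v = 6 × 0.00730 × 3.00 × 10^8 / 2.19 × 10^6 ≈ 6.00
n = 6

6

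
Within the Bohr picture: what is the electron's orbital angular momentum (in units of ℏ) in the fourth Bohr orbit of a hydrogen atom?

L_n = nℏ, so L/ℏ = n = 4.

4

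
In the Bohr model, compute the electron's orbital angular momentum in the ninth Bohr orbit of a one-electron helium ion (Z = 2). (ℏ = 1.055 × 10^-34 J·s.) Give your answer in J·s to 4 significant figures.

L_n = nℏ = 9 × 1.055 × 10^-34 = 9.495 × 10^-34 J·s

9.495 × 10^-34 J·s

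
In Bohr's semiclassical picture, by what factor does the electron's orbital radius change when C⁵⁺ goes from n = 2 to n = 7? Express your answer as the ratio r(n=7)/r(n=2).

49/4

r ∝ Z^-1 · n^2; with Z fixed, r ∝ n^2.
r(n=7)/r(n=2) = (7/2)^2 = 49/4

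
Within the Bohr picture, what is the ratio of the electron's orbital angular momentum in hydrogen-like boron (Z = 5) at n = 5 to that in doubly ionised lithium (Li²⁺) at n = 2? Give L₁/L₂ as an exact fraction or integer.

L = nℏ is independent of Z.
L₁/L₂ = n₁/n₂ = 5/2 = 5/2

5/2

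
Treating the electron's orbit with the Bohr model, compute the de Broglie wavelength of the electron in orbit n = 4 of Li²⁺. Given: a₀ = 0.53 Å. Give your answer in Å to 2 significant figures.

The Bohr quantisation condition is nλ = 2πr_n.
r_n = n²a₀/Z = 2.8 Å
λ = 2πr_n/n = 2π·2.8/4 = 4.4 Å

4.4 Å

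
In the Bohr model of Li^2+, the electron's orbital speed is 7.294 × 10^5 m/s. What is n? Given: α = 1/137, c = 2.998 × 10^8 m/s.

v_n = Zαc/n ⇒ n = Zαc/v = 3 × 0.007299 × 2.998 × 10^8 / 7.294 × 10^5 ≈ 9.00
n = 9

9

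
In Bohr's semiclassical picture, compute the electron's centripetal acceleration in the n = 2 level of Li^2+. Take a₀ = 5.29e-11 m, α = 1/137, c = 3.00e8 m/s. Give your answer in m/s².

1.53e23 m/s²

r = n²a₀/Z = 7.05e-11 m, v = Zαc/n = 3.28e6 m/s
a = v²/r = (3.28e6)² / 7.05e-11 = 1.53e23 m/s²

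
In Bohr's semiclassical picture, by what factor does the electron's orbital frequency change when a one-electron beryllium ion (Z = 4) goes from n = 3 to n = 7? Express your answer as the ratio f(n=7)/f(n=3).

f ∝ Z^2 · n^-3; with Z fixed, f ∝ n^-3.
f(n=7)/f(n=3) = (7/3)^-3 = 27/343

27/343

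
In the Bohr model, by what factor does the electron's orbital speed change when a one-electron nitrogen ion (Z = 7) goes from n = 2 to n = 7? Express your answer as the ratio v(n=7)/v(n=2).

2/7

v ∝ Z^1 · n^-1; with Z fixed, v ∝ n^-1.
v(n=7)/v(n=2) = (7/2)^-1 = 2/7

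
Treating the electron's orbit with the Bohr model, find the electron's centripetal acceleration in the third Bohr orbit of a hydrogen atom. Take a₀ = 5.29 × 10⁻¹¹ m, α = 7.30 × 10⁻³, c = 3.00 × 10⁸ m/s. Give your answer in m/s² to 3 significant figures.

1.12 × 10²¹ m/s²

r = n²a₀/Z = 4.76 × 10⁻¹⁰ m, v = Zαc/n = 7.30 × 10⁵ m/s
a = v²/r = (7.30 × 10⁵)² / 4.76 × 10⁻¹⁰ = 1.12 × 10²¹ m/s²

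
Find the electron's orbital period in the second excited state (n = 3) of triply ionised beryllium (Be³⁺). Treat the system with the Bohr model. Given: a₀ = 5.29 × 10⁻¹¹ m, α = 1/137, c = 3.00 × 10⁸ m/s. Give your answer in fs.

r = n²a₀/Z = 3²·5.29 × 10⁻¹¹/4 = 1.19 × 10⁻¹⁰ m
v = Zαc/n = 4·0.00730·3.00 × 10⁸/3 = 2.92 × 10⁶ m/s
T = 2πr/v = 2.56 × 10⁻¹⁶ s = 0.256 fs

0.256 fs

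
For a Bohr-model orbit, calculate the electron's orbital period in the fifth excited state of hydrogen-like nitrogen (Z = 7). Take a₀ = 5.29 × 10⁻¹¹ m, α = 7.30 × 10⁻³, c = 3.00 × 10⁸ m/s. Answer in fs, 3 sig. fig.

r = n²a₀/Z = 6²·5.29 × 10⁻¹¹/7 = 2.72 × 10⁻¹⁰ m
v = Zαc/n = 7·0.00730·3.00 × 10⁸/6 = 2.56 × 10⁶ m/s
T = 2πr/v = 6.69 × 10⁻¹⁶ s = 0.669 fs

0.669 fs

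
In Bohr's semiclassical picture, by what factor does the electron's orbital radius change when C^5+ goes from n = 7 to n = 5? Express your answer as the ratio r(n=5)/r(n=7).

25/49

r ∝ Z^-1 · n^2; with Z fixed, r ∝ n^2.
r(n=5)/r(n=7) = (5/7)^2 = 25/49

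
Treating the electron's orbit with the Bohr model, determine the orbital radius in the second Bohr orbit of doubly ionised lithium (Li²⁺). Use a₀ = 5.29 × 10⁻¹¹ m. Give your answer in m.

r_n = n²a₀/Z = 2² × 5.29 × 10⁻¹¹ / 3
    = 4 × 5.29 × 10⁻¹¹ / 3 = 7.05 × 10⁻¹¹ m

7.05 × 10⁻¹¹ m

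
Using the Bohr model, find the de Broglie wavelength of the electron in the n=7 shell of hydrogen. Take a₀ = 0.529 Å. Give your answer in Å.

The Bohr quantisation condition is nλ = 2πr_n.
r_n = n²a₀/Z = 25.9 Å
λ = 2πr_n/n = 2π·25.9/7 = 23.3 Å

23.3 Å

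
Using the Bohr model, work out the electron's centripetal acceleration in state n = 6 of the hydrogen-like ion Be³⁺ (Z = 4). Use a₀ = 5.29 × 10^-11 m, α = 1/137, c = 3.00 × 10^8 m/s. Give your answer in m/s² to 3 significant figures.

4.48 × 10^21 m/s²

r = n²a₀/Z = 4.76 × 10^-10 m, v = Zαc/n = 1.46 × 10^6 m/s
a = v²/r = (1.46 × 10^6)² / 4.76 × 10^-10 = 4.48 × 10^21 m/s²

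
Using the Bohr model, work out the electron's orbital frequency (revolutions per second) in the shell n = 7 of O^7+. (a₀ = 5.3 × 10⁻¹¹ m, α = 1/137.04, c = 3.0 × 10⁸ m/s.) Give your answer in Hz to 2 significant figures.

1.2 × 10¹⁵ Hz

r = n²a₀/Z = 3.2 × 10⁻¹⁰ m, v = Zαc/n = 2.5 × 10⁶ m/s
f = v/(2πr) = 1.2 × 10¹⁵ Hz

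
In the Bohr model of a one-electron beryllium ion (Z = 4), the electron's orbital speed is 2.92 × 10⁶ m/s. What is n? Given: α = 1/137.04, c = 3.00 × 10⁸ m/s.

3

v_n = Zαc/n ⇒ n = Zαc/v = 4 × 0.00730 × 3.00 × 10⁸ / 2.92 × 10⁶ ≈ 3.00
n = 3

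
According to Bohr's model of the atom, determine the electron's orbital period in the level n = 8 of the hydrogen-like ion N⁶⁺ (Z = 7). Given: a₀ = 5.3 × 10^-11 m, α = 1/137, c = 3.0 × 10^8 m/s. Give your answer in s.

1.6 × 10^-15 s

r = n²a₀/Z = 8²·5.3 × 10^-11/7 = 4.8 × 10^-10 m
v = Zαc/n = 7·0.0073·3.0 × 10^8/8 = 1.9 × 10^6 m/s
T = 2πr/v = 1.6 × 10^-15 s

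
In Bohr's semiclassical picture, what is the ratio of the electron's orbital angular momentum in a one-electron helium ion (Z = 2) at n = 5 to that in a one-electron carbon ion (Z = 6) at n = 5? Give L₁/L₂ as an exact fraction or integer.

L = nℏ is independent of Z.
L₁/L₂ = n₁/n₂ = 5/5 = 1

1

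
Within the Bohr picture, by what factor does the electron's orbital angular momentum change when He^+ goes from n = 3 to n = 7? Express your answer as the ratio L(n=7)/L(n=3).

L = nℏ depends only on n, so L ∝ n.
L(n=7)/L(n=3) = (7/3)^1 = 7/3

7/3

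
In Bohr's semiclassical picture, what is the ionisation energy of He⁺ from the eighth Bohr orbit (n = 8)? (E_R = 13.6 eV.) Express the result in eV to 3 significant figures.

0.850 eV

E_n = −E_R·Z²/n² = −13.6 × 2²/8² eV = -0.850 eV
Ionisation energy = −E_n = 0.850 eV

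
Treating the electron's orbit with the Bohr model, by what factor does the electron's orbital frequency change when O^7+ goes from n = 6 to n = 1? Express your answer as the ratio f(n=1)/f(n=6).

216

f ∝ Z^2 · n^-3; with Z fixed, f ∝ n^-3.
f(n=1)/f(n=6) = (1/6)^-3 = 216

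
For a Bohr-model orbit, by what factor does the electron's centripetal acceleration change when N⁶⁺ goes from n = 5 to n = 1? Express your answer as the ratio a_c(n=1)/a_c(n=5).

625

a_c ∝ Z^3 · n^-4; with Z fixed, a_c ∝ n^-4.
a_c(n=1)/a_c(n=5) = (1/5)^-4 = 625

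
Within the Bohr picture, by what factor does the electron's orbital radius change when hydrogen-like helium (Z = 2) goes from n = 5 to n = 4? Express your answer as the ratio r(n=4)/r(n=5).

16/25

r ∝ Z^-1 · n^2; with Z fixed, r ∝ n^2.
r(n=4)/r(n=5) = (4/5)^2 = 16/25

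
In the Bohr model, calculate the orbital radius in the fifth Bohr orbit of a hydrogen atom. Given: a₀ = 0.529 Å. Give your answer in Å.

13.2 Å

r_n = n²a₀/Z = 5² × 0.529 / 1
    = 25 × 0.529 / 1 = 13.2 Å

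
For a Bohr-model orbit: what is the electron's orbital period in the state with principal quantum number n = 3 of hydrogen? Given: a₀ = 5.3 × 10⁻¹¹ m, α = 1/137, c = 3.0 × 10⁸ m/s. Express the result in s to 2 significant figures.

4.1 × 10⁻¹⁵ s

r = n²a₀/Z = 3²·5.3 × 10⁻¹¹/1 = 4.8 × 10⁻¹⁰ m
v = Zαc/n = 1·0.0073·3.0 × 10⁸/3 = 7.3 × 10⁵ m/s
T = 2πr/v = 4.1 × 10⁻¹⁵ s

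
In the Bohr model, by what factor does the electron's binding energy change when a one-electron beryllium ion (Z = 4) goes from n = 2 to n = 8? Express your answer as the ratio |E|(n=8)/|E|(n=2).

|E| ∝ Z^2 · n^-2; with Z fixed, |E| ∝ n^-2.
|E|(n=8)/|E|(n=2) = (8/2)^-2 = 1/16

1/16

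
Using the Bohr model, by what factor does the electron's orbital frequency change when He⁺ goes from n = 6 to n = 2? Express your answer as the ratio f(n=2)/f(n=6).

f ∝ Z^2 · n^-3; with Z fixed, f ∝ n^-3.
f(n=2)/f(n=6) = (2/6)^-3 = 27

27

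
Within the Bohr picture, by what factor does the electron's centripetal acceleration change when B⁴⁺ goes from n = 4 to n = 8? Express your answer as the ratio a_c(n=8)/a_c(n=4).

1/16

a_c ∝ Z^3 · n^-4; with Z fixed, a_c ∝ n^-4.
a_c(n=8)/a_c(n=4) = (8/4)^-4 = 1/16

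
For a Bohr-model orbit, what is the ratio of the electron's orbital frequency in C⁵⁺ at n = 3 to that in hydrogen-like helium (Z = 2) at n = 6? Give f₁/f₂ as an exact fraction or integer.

72

f ∝ Z^2 · n^-3
f₁/f₂ = (6/2)^2 · (3/6)^-3 = 72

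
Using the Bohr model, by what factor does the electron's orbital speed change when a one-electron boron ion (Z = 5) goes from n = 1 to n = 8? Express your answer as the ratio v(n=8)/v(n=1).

v ∝ Z^1 · n^-1; with Z fixed, v ∝ n^-1.
v(n=8)/v(n=1) = (8/1)^-1 = 1/8

1/8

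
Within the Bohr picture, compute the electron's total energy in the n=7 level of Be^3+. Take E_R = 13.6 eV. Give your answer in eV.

E_n = −E_R·Z²/n² = −13.6 × 4²/7² = -4.44 eV

-4.44 eV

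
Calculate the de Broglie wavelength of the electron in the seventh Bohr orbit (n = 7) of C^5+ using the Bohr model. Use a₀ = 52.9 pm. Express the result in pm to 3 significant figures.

388 pm

The Bohr quantisation condition is nλ = 2πr_n.
r_n = n²a₀/Z = 432 pm
λ = 2πr_n/n = 2π·432/7 = 388 pm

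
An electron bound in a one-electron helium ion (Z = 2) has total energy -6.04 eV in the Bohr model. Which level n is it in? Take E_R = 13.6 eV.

E_n = −E_R Z²/n² ⇒ n² = E_R Z²/(−E_n) = 13.6 × 2² / 6.04 ≈ 9.01
n = 3

3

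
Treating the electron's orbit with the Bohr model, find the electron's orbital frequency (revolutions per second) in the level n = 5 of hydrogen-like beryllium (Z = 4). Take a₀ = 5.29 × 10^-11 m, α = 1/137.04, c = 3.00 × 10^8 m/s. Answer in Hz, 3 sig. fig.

r = n²a₀/Z = 3.31 × 10^-10 m, v = Zαc/n = 1.75 × 10^6 m/s
f = v/(2πr) = 8.43 × 10^14 Hz

8.43 × 10^14 Hz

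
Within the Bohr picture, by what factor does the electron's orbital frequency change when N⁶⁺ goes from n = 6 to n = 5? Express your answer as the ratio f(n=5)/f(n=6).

f ∝ Z^2 · n^-3; with Z fixed, f ∝ n^-3.
f(n=5)/f(n=6) = (5/6)^-3 = 216/125

216/125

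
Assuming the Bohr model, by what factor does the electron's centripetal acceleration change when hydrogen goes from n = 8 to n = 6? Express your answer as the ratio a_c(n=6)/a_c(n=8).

256/81

a_c ∝ Z^3 · n^-4; with Z fixed, a_c ∝ n^-4.
a_c(n=6)/a_c(n=8) = (6/8)^-4 = 256/81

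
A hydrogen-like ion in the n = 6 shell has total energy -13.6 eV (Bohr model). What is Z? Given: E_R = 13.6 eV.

6

E_n = −E_R Z²/n² ⇒ Z² = −E_n n²/E_R = 13.6 × 6² / 13.6 ≈ 36.00
Z = 6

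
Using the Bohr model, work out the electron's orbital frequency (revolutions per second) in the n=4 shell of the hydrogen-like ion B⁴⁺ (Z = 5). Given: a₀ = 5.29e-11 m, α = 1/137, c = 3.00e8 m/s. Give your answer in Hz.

2.57e15 Hz

r = n²a₀/Z = 1.69e-10 m, v = Zαc/n = 2.74e6 m/s
f = v/(2πr) = 2.57e15 Hz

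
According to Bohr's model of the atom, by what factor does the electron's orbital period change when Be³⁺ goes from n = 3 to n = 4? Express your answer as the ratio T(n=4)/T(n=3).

T ∝ Z^-2 · n^3; with Z fixed, T ∝ n^3.
T(n=4)/T(n=3) = (4/3)^3 = 64/27

64/27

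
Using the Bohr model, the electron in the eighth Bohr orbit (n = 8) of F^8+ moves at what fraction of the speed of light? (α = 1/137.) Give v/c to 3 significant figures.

0.00821

v_n = Zαc/n, so v/c = Zα/n = 9 × 0.00730 / 8 = 0.00821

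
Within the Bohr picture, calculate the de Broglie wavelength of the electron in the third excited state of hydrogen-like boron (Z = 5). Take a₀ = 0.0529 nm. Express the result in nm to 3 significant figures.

The Bohr quantisation condition is nλ = 2πr_n.
r_n = n²a₀/Z = 0.169 nm
λ = 2πr_n/n = 2π·0.169/4 = 0.266 nm

0.266 nm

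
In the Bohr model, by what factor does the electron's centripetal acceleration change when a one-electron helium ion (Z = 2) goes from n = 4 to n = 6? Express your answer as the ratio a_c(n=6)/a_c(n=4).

16/81

a_c ∝ Z^3 · n^-4; with Z fixed, a_c ∝ n^-4.
a_c(n=6)/a_c(n=4) = (6/4)^-4 = 16/81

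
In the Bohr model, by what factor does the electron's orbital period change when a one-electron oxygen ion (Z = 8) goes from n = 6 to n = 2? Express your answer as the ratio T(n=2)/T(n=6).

T ∝ Z^-2 · n^3; with Z fixed, T ∝ n^3.
T(n=2)/T(n=6) = (2/6)^3 = 1/27

1/27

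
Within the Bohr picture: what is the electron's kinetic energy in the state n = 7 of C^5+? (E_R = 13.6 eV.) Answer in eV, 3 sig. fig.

For a Coulomb orbit the virial theorem gives K = −E_n.
E_n = −E_R·Z²/n², so K = E_R·Z²/n² = 13.6 × 6²/7² = 9.99 eV

9.99 eV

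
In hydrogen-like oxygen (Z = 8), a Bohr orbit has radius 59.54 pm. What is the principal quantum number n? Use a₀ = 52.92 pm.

3

r_n = n²a₀/Z ⇒ n² = rZ/a₀ = 59.54 × 8 / 52.92 ≈ 9.00
n = 3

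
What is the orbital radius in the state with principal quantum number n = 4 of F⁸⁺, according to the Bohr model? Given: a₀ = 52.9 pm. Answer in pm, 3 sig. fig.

94.0 pm

r_n = n²a₀/Z = 4² × 52.9 / 9
    = 16 × 52.9 / 9 = 94.0 pm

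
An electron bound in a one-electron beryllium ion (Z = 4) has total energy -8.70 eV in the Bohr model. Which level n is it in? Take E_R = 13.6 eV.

E_n = −E_R Z²/n² ⇒ n² = E_R Z²/(−E_n) = 13.6 × 4² / 8.70 ≈ 25.01
n = 5

5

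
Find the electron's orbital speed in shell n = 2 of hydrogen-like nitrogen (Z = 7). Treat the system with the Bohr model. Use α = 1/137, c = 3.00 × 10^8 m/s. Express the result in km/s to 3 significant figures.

v_n = Zαc/n = 7 × 0.00730 × 3.00 × 10^8 / 2
    = 7660 km/s

7660 km/s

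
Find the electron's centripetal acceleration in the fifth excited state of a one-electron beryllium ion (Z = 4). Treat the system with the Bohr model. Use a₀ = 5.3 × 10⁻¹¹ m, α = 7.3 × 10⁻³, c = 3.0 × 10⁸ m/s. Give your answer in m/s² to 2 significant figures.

4.5 × 10²¹ m/s²

r = n²a₀/Z = 4.8 × 10⁻¹⁰ m, v = Zαc/n = 1.5 × 10⁶ m/s
a = v²/r = (1.5 × 10⁶)² / 4.8 × 10⁻¹⁰ = 4.5 × 10²¹ m/s²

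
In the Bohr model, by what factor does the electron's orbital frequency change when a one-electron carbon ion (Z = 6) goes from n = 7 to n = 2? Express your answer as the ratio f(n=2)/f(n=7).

f ∝ Z^2 · n^-3; with Z fixed, f ∝ n^-3.
f(n=2)/f(n=7) = (2/7)^-3 = 343/8

343/8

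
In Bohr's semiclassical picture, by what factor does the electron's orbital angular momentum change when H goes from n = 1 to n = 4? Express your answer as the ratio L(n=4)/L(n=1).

4

L = nℏ depends only on n, so L ∝ n.
L(n=4)/L(n=1) = (4/1)^1 = 4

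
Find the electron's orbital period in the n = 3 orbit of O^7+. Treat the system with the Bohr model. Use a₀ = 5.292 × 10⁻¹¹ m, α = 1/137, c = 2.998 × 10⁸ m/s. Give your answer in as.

r = n²a₀/Z = 3²·5.292 × 10⁻¹¹/8 = 5.954 × 10⁻¹¹ m
v = Zαc/n = 8·0.007299·2.998 × 10⁸/3 = 5.836 × 10⁶ m/s
T = 2πr/v = 6.410 × 10⁻¹⁷ s = 64.10 as

64.10 as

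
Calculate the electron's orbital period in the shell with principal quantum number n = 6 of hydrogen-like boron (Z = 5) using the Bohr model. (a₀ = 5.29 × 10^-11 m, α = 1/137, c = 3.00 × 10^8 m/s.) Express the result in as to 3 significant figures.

1310 as

r = n²a₀/Z = 6²·5.29 × 10^-11/5 = 3.81 × 10^-10 m
v = Zαc/n = 5·0.00730·3.00 × 10^8/6 = 1.82 × 10^6 m/s
T = 2πr/v = 1.31 × 10^-15 s = 1310 as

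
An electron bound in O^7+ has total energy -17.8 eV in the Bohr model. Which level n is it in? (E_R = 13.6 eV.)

E_n = −E_R Z²/n² ⇒ n² = E_R Z²/(−E_n) = 13.6 × 8² / 17.8 ≈ 48.90
n = 7

7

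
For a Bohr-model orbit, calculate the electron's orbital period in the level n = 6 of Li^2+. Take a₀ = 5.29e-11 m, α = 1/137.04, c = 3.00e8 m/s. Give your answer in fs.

3.64 fs

r = n²a₀/Z = 6²·5.29e-11/3 = 6.35e-10 m
v = Zαc/n = 3·0.00730·3.00e8/6 = 1.09e6 m/s
T = 2πr/v = 3.64e-15 s = 3.64 fs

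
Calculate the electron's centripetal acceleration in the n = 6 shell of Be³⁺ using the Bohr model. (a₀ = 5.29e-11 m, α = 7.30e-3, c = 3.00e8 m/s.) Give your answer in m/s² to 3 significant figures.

r = n²a₀/Z = 4.76e-10 m, v = Zαc/n = 1.46e6 m/s
a = v²/r = (1.46e6)² / 4.76e-10 = 4.48e21 m/s²

4.48e21 m/s²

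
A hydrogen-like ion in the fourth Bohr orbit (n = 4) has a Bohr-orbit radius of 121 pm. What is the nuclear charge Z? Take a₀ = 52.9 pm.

r_n = n²a₀/Z ⇒ Z = n²a₀/r = 4² × 52.9 / 121 ≈ 7.00
Z = 7

7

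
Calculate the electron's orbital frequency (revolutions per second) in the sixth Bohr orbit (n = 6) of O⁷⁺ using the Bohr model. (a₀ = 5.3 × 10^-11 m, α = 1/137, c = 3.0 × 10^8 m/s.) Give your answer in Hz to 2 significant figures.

1.9 × 10^15 Hz

r = n²a₀/Z = 2.4 × 10^-10 m, v = Zαc/n = 2.9 × 10^6 m/s
f = v/(2πr) = 1.9 × 10^15 Hz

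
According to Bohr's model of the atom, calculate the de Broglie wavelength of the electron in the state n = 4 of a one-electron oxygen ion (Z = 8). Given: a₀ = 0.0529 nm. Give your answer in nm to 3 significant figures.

The Bohr quantisation condition is nλ = 2πr_n.
r_n = n²a₀/Z = 0.106 nm
λ = 2πr_n/n = 2π·0.106/4 = 0.166 nm

0.166 nm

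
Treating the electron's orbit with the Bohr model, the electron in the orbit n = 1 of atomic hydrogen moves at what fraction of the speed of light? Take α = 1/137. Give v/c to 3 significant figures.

v_n = Zαc/n, so v/c = Zα/n = 1 × 0.00730 / 1 = 0.00730

0.00730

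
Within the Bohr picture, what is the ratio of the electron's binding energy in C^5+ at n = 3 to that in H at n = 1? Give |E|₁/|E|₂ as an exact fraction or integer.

4

|E| ∝ Z^2 · n^-2
|E|₁/|E|₂ = (6/1)^2 · (3/1)^-2 = 4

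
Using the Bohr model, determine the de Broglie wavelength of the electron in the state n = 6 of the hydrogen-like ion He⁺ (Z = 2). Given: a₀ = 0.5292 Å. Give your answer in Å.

9.975 Å

The Bohr quantisation condition is nλ = 2πr_n.
r_n = n²a₀/Z = 9.526 Å
λ = 2πr_n/n = 2π·9.526/6 = 9.975 Å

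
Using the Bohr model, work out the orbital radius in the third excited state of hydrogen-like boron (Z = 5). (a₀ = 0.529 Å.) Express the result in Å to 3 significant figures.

r_n = n²a₀/Z = 4² × 0.529 / 5
    = 16 × 0.529 / 5 = 1.69 Å

1.69 Å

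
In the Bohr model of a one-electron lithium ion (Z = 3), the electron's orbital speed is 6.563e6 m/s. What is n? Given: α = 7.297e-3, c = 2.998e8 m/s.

v_n = Zαc/n ⇒ n = Zαc/v = 3 × 0.007297 × 2.998e8 / 6.563e6 ≈ 1.00
n = 1

1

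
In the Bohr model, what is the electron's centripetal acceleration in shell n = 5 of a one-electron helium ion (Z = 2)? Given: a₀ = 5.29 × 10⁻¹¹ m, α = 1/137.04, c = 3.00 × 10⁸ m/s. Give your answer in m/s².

1.16 × 10²¹ m/s²

r = n²a₀/Z = 6.61 × 10⁻¹⁰ m, v = Zαc/n = 8.76 × 10⁵ m/s
a = v²/r = (8.76 × 10⁵)² / 6.61 × 10⁻¹⁰ = 1.16 × 10²¹ m/s²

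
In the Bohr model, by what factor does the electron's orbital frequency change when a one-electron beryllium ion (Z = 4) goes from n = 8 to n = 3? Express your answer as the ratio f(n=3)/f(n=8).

f ∝ Z^2 · n^-3; with Z fixed, f ∝ n^-3.
f(n=3)/f(n=8) = (3/8)^-3 = 512/27

512/27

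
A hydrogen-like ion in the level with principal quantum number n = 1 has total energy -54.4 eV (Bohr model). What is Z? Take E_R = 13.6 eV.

2

E_n = −E_R Z²/n² ⇒ Z² = −E_n n²/E_R = 54.4 × 1² / 13.6 ≈ 4.00
Z = 2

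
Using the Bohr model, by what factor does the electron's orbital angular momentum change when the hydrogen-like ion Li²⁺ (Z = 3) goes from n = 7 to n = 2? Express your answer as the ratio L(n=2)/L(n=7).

L = nℏ depends only on n, so L ∝ n.
L(n=2)/L(n=7) = (2/7)^1 = 2/7

2/7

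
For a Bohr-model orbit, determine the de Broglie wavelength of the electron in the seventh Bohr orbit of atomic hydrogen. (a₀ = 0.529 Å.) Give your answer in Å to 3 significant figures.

The Bohr quantisation condition is nλ = 2πr_n.
r_n = n²a₀/Z = 25.9 Å
λ = 2πr_n/n = 2π·25.9/7 = 23.3 Å

23.3 Å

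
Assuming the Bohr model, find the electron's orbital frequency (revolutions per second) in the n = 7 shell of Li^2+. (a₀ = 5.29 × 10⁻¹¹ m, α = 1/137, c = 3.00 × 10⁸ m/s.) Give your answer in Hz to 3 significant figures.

r = n²a₀/Z = 8.64 × 10⁻¹⁰ m, v = Zαc/n = 9.38 × 10⁵ m/s
f = v/(2πr) = 1.73 × 10¹⁴ Hz

1.73 × 10¹⁴ Hz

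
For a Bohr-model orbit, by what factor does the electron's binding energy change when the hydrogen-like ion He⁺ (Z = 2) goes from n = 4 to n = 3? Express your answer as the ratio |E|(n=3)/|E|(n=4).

16/9

|E| ∝ Z^2 · n^-2; with Z fixed, |E| ∝ n^-2.
|E|(n=3)/|E|(n=4) = (3/4)^-2 = 16/9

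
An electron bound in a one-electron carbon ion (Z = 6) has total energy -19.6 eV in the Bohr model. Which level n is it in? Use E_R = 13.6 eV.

E_n = −E_R Z²/n² ⇒ n² = E_R Z²/(−E_n) = 13.6 × 6² / 19.6 ≈ 24.98
n = 5

5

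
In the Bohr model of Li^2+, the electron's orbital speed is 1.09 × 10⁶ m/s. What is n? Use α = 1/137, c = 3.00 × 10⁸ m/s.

v_n = Zαc/n ⇒ n = Zαc/v = 3 × 0.00730 × 3.00 × 10⁸ / 1.09 × 10⁶ ≈ 6.03
n = 6

6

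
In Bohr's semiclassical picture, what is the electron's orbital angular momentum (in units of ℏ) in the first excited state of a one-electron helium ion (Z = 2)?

L_n = nℏ, so L/ℏ = n = 2.

2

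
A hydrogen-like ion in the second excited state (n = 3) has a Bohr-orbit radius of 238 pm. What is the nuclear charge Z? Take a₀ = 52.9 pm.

r_n = n²a₀/Z ⇒ Z = n²a₀/r = 3² × 52.9 / 238 ≈ 2.00
Z = 2

2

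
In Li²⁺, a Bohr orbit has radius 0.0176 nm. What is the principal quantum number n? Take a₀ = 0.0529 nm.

1

r_n = n²a₀/Z ⇒ n² = rZ/a₀ = 0.0176 × 3 / 0.0529 ≈ 1.00
n = 1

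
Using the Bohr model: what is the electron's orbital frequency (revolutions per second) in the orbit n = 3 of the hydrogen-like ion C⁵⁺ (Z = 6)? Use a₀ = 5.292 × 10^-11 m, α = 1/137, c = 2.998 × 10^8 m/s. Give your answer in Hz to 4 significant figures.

r = n²a₀/Z = 7.938 × 10^-11 m, v = Zαc/n = 4.377 × 10^6 m/s
f = v/(2πr) = 8.775 × 10^15 Hz

8.775 × 10^15 Hz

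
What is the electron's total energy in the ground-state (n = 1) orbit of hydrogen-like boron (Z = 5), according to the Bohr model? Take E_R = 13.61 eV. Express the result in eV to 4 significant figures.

-340.2 eV

E_n = −E_R·Z²/n² = −13.61 × 5²/1² = -340.2 eV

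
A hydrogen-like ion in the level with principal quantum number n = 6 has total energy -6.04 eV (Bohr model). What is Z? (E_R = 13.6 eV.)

E_n = −E_R Z²/n² ⇒ Z² = −E_n n²/E_R = 6.04 × 6² / 13.6 ≈ 15.99
Z = 4

4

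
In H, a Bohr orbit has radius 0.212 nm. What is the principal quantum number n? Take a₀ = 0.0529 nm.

2

r_n = n²a₀/Z ⇒ n² = rZ/a₀ = 0.212 × 1 / 0.0529 ≈ 4.01
n = 2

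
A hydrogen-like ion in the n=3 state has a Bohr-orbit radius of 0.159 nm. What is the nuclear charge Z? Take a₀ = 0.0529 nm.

r_n = n²a₀/Z ⇒ Z = n²a₀/r = 3² × 0.0529 / 0.159 ≈ 2.99
Z = 3

3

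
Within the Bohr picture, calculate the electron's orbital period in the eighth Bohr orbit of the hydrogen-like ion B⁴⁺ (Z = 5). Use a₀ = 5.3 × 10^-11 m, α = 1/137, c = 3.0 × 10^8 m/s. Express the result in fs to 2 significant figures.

r = n²a₀/Z = 8²·5.3 × 10^-11/5 = 6.8 × 10^-10 m
v = Zαc/n = 5·0.0073·3.0 × 10^8/8 = 1.4 × 10^6 m/s
T = 2πr/v = 3.1 × 10^-15 s = 3.1 fs

3.1 fs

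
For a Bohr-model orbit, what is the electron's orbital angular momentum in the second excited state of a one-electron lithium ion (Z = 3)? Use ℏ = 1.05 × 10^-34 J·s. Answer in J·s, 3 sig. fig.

L_n = nℏ = 3 × 1.05 × 10^-34 = 3.15 × 10^-34 J·s

3.15 × 10^-34 J·s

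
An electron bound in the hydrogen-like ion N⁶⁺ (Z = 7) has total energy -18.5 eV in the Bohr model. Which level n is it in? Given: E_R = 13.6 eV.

6

E_n = −E_R Z²/n² ⇒ n² = E_R Z²/(−E_n) = 13.6 × 7² / 18.5 ≈ 36.02
n = 6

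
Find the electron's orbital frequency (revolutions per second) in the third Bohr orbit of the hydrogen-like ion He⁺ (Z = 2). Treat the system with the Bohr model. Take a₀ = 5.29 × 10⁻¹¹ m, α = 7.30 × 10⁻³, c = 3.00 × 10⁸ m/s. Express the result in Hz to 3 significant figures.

9.76 × 10¹⁴ Hz

r = n²a₀/Z = 2.38 × 10⁻¹⁰ m, v = Zαc/n = 1.46 × 10⁶ m/s
f = v/(2πr) = 9.76 × 10¹⁴ Hz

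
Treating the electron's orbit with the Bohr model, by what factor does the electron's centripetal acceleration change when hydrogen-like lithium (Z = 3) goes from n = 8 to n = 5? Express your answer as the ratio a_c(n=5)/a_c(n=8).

4096/625

a_c ∝ Z^3 · n^-4; with Z fixed, a_c ∝ n^-4.
a_c(n=5)/a_c(n=8) = (5/8)^-4 = 4096/625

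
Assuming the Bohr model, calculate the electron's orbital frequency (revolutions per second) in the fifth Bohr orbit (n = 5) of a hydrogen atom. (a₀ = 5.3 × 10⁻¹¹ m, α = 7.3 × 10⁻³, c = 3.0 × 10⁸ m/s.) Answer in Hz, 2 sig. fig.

5.3 × 10¹³ Hz

r = n²a₀/Z = 1.3 × 10⁻⁹ m, v = Zαc/n = 4.4 × 10⁵ m/s
f = v/(2πr) = 5.3 × 10¹³ Hz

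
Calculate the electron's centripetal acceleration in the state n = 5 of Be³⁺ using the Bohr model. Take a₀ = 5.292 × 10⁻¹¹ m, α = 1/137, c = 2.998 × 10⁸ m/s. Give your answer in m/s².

r = n²a₀/Z = 3.308 × 10⁻¹⁰ m, v = Zαc/n = 1.751 × 10⁶ m/s
a = v²/r = (1.751 × 10⁶)² / 3.308 × 10⁻¹⁰ = 9.266 × 10²¹ m/s²

9.266 × 10²¹ m/s²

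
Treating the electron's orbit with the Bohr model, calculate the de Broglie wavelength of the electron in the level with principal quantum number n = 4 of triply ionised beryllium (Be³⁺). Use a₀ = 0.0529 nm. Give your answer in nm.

0.332 nm

The Bohr quantisation condition is nλ = 2πr_n.
r_n = n²a₀/Z = 0.212 nm
λ = 2πr_n/n = 2π·0.212/4 = 0.332 nm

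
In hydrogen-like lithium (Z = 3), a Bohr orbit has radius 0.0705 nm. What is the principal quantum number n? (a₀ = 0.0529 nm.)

r_n = n²a₀/Z ⇒ n² = rZ/a₀ = 0.0705 × 3 / 0.0529 ≈ 4.00
n = 2

2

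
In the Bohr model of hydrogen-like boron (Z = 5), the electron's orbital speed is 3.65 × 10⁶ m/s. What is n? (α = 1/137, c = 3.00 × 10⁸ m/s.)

v_n = Zαc/n ⇒ n = Zαc/v = 5 × 0.00730 × 3.00 × 10⁸ / 3.65 × 10⁶ ≈ 3.00
n = 3

3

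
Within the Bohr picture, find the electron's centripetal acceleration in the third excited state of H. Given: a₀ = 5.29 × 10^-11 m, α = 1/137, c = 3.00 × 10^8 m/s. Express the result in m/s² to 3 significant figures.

r = n²a₀/Z = 8.46 × 10^-10 m, v = Zαc/n = 5.47 × 10^5 m/s
a = v²/r = (5.47 × 10^5)² / 8.46 × 10^-10 = 3.54 × 10^20 m/s²

3.54 × 10^20 m/s²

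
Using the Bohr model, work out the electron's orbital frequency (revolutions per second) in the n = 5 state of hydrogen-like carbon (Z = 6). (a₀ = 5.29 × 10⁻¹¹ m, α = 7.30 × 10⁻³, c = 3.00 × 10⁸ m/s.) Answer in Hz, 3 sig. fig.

r = n²a₀/Z = 2.20 × 10⁻¹⁰ m, v = Zαc/n = 2.63 × 10⁶ m/s
f = v/(2πr) = 1.90 × 10¹⁵ Hz

1.90 × 10¹⁵ Hz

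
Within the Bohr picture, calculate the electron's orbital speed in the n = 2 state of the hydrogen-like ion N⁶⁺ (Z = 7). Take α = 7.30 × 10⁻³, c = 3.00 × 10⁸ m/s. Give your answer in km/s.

v_n = Zαc/n = 7 × 0.00730 × 3.00 × 10⁸ / 2
    = 7660 km/s

7660 km/s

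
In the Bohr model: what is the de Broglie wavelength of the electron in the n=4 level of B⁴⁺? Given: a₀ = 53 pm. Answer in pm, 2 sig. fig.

The Bohr quantisation condition is nλ = 2πr_n.
r_n = n²a₀/Z = 170 pm
λ = 2πr_n/n = 2π·170/4 = 270 pm

270 pm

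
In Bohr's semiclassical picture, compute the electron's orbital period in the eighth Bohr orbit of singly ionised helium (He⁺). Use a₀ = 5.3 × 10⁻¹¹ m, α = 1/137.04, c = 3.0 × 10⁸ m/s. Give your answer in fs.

19 fs

r = n²a₀/Z = 8²·5.3 × 10⁻¹¹/2 = 1.7 × 10⁻⁹ m
v = Zαc/n = 2·0.0073·3.0 × 10⁸/8 = 5.5 × 10⁵ m/s
T = 2πr/v = 1.9 × 10⁻¹⁴ s = 19 fs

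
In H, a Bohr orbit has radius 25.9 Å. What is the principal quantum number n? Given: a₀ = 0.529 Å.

7

r_n = n²a₀/Z ⇒ n² = rZ/a₀ = 25.9 × 1 / 0.529 ≈ 48.96
n = 7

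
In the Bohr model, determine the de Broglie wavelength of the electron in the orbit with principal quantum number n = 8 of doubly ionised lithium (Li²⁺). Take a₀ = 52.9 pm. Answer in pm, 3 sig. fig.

The Bohr quantisation condition is nλ = 2πr_n.
r_n = n²a₀/Z = 1130 pm
λ = 2πr_n/n = 2π·1130/8 = 886 pm

886 pm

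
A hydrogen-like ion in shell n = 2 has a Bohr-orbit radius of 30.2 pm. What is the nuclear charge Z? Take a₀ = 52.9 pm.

r_n = n²a₀/Z ⇒ Z = n²a₀/r = 2² × 52.9 / 30.2 ≈ 7.01
Z = 7

7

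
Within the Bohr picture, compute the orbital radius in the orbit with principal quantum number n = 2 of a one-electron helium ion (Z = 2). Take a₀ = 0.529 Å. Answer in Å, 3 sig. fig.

r_n = n²a₀/Z = 2² × 0.529 / 2
    = 4 × 0.529 / 2 = 1.06 Å

1.06 Å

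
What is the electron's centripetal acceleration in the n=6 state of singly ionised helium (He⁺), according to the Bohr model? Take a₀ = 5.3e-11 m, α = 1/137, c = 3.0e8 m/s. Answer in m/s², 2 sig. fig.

5.6e20 m/s²

r = n²a₀/Z = 9.5e-10 m, v = Zαc/n = 7.3e5 m/s
a = v²/r = (7.3e5)² / 9.5e-10 = 5.6e20 m/s²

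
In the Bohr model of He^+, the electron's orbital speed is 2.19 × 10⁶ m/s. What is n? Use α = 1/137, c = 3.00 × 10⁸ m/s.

2

v_n = Zαc/n ⇒ n = Zαc/v = 2 × 0.00730 × 3.00 × 10⁸ / 2.19 × 10⁶ ≈ 2.00
n = 2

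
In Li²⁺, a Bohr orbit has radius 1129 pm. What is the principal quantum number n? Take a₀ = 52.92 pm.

r_n = n²a₀/Z ⇒ n² = rZ/a₀ = 1129 × 3 / 52.92 ≈ 64.00
n = 8

8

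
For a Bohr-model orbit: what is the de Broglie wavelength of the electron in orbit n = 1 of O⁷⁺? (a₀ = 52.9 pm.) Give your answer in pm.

41.5 pm

The Bohr quantisation condition is nλ = 2πr_n.
r_n = n²a₀/Z = 6.61 pm
λ = 2πr_n/n = 2π·6.61/1 = 41.5 pm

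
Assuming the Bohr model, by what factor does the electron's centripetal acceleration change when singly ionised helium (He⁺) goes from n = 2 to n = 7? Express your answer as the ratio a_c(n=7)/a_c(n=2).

a_c ∝ Z^3 · n^-4; with Z fixed, a_c ∝ n^-4.
a_c(n=7)/a_c(n=2) = (7/2)^-4 = 16/2401

16/2401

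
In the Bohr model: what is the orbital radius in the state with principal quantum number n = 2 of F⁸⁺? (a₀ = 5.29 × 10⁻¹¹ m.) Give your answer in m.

r_n = n²a₀/Z = 2² × 5.29 × 10⁻¹¹ / 9
    = 4 × 5.29 × 10⁻¹¹ / 9 = 2.35 × 10⁻¹¹ m

2.35 × 10⁻¹¹ m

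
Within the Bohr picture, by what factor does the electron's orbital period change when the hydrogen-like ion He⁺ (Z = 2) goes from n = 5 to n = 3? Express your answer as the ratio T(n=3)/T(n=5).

27/125

T ∝ Z^-2 · n^3; with Z fixed, T ∝ n^3.
T(n=3)/T(n=5) = (3/5)^3 = 27/125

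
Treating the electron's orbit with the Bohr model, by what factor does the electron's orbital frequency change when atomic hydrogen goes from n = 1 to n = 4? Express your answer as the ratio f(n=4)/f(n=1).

f ∝ Z^2 · n^-3; with Z fixed, f ∝ n^-3.
f(n=4)/f(n=1) = (4/1)^-3 = 1/64

1/64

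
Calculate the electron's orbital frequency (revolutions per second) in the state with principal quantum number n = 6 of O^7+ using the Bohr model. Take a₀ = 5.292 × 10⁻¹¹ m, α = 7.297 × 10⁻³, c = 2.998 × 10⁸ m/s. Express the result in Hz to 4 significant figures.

1.949 × 10¹⁵ Hz

r = n²a₀/Z = 2.381 × 10⁻¹⁰ m, v = Zαc/n = 2.917 × 10⁶ m/s
f = v/(2πr) = 1.949 × 10¹⁵ Hz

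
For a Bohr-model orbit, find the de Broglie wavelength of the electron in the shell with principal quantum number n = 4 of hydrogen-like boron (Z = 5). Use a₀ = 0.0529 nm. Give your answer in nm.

0.266 nm

The Bohr quantisation condition is nλ = 2πr_n.
r_n = n²a₀/Z = 0.169 nm
λ = 2πr_n/n = 2π·0.169/4 = 0.266 nm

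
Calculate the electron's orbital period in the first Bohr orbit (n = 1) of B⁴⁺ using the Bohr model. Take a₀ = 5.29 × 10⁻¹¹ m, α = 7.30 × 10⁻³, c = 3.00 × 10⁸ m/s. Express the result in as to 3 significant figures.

6.07 as

r = n²a₀/Z = 1²·5.29 × 10⁻¹¹/5 = 1.06 × 10⁻¹¹ m
v = Zαc/n = 5·0.00730·3.00 × 10⁸/1 = 1.09 × 10⁷ m/s
T = 2πr/v = 6.07 × 10⁻¹⁸ s = 6.07 as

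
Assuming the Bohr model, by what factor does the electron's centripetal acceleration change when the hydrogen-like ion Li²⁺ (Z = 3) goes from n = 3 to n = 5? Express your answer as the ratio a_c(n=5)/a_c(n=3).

a_c ∝ Z^3 · n^-4; with Z fixed, a_c ∝ n^-4.
a_c(n=5)/a_c(n=3) = (5/3)^-4 = 81/625

81/625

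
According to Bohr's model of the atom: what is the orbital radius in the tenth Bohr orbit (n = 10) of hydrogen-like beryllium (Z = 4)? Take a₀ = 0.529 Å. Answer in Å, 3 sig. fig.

r_n = n²a₀/Z = 10² × 0.529 / 4
    = 100 × 0.529 / 4 = 13.2 Å

13.2 Å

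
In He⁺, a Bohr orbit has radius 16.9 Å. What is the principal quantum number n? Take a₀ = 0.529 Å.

8

r_n = n²a₀/Z ⇒ n² = rZ/a₀ = 16.9 × 2 / 0.529 ≈ 63.89
n = 8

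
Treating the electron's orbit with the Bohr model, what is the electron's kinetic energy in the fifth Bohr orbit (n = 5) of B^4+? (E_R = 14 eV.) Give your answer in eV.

For a Coulomb orbit the virial theorem gives K = −E_n.
E_n = −E_R·Z²/n², so K = E_R·Z²/n² = 14 × 5²/5² = 14 eV

14 eV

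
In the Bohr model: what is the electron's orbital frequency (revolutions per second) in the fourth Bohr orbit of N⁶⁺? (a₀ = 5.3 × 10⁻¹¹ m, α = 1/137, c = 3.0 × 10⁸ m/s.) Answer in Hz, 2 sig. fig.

5.0 × 10¹⁵ Hz

r = n²a₀/Z = 1.2 × 10⁻¹⁰ m, v = Zαc/n = 3.8 × 10⁶ m/s
f = v/(2πr) = 5.0 × 10¹⁵ Hz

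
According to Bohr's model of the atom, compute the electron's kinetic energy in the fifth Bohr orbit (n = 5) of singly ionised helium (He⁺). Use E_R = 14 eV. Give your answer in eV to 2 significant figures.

2.2 eV

For a Coulomb orbit the virial theorem gives K = −E_n.
E_n = −E_R·Z²/n², so K = E_R·Z²/n² = 14 × 2²/5² = 2.2 eV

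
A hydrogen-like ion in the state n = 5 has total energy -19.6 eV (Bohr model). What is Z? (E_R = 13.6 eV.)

E_n = −E_R Z²/n² ⇒ Z² = −E_n n²/E_R = 19.6 × 5² / 13.6 ≈ 36.03
Z = 6

6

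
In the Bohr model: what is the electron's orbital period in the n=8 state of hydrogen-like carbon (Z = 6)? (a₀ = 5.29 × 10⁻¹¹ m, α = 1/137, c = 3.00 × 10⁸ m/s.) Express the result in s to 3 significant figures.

r = n²a₀/Z = 8²·5.29 × 10⁻¹¹/6 = 5.64 × 10⁻¹⁰ m
v = Zαc/n = 6·0.00730·3.00 × 10⁸/8 = 1.64 × 10⁶ m/s
T = 2πr/v = 2.16 × 10⁻¹⁵ s

2.16 × 10⁻¹⁵ s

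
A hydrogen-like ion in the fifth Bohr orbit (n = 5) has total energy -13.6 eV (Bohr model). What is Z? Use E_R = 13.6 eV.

5

E_n = −E_R Z²/n² ⇒ Z² = −E_n n²/E_R = 13.6 × 5² / 13.6 ≈ 25.00
Z = 5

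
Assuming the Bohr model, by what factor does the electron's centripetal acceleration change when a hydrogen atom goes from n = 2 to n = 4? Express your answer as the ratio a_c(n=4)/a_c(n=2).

1/16

a_c ∝ Z^3 · n^-4; with Z fixed, a_c ∝ n^-4.
a_c(n=4)/a_c(n=2) = (4/2)^-4 = 1/16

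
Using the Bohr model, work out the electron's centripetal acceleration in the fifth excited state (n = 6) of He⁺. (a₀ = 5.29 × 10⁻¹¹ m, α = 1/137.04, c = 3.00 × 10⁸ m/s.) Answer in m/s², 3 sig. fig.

5.59 × 10²⁰ m/s²

r = n²a₀/Z = 9.52 × 10⁻¹⁰ m, v = Zαc/n = 7.30 × 10⁵ m/s
a = v²/r = (7.30 × 10⁵)² / 9.52 × 10⁻¹⁰ = 5.59 × 10²⁰ m/s²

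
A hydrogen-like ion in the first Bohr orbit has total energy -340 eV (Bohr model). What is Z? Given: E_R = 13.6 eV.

5

E_n = −E_R Z²/n² ⇒ Z² = −E_n n²/E_R = 340 × 1² / 13.6 ≈ 25.00
Z = 5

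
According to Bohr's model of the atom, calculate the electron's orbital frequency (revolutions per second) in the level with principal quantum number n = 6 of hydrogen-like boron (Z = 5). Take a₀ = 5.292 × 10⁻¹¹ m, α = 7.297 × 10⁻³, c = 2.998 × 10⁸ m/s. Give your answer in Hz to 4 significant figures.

7.615 × 10¹⁴ Hz

r = n²a₀/Z = 3.810 × 10⁻¹⁰ m, v = Zαc/n = 1.823 × 10⁶ m/s
f = v/(2πr) = 7.615 × 10¹⁴ Hz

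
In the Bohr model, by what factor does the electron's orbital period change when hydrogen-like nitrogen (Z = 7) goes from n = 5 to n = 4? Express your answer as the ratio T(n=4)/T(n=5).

64/125

T ∝ Z^-2 · n^3; with Z fixed, T ∝ n^3.
T(n=4)/T(n=5) = (4/5)^3 = 64/125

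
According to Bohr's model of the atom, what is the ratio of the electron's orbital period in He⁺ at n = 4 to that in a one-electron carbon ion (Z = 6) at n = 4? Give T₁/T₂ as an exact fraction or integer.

T ∝ Z^-2 · n^3
T₁/T₂ = (2/6)^-2 · (4/4)^3 = 9

9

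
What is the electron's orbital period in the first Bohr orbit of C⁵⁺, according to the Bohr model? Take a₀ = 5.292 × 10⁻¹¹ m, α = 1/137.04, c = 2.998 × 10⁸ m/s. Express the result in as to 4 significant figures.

4.222 as

r = n²a₀/Z = 1²·5.292 × 10⁻¹¹/6 = 8.820 × 10⁻¹² m
v = Zαc/n = 6·0.007297·2.998 × 10⁸/1 = 1.313 × 10⁷ m/s
T = 2πr/v = 4.222 × 10⁻¹⁸ s = 4.222 as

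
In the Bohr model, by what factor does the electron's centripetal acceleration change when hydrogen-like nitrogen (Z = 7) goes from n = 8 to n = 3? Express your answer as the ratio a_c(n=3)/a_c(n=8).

a_c ∝ Z^3 · n^-4; with Z fixed, a_c ∝ n^-4.
a_c(n=3)/a_c(n=8) = (3/8)^-4 = 4096/81

4096/81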